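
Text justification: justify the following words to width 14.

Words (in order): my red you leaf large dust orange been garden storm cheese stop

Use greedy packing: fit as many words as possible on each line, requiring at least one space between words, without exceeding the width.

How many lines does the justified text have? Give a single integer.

Answer: 6

Derivation:
Line 1: ['my', 'red', 'you'] (min_width=10, slack=4)
Line 2: ['leaf', 'large'] (min_width=10, slack=4)
Line 3: ['dust', 'orange'] (min_width=11, slack=3)
Line 4: ['been', 'garden'] (min_width=11, slack=3)
Line 5: ['storm', 'cheese'] (min_width=12, slack=2)
Line 6: ['stop'] (min_width=4, slack=10)
Total lines: 6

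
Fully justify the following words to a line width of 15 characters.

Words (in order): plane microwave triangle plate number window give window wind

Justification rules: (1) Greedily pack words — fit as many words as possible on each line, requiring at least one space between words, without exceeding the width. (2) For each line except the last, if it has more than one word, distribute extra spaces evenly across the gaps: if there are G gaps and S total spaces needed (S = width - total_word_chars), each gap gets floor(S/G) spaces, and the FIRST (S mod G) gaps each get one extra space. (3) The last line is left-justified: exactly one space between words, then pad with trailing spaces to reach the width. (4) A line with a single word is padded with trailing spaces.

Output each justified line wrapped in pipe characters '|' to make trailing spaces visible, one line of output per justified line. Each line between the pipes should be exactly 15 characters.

Line 1: ['plane', 'microwave'] (min_width=15, slack=0)
Line 2: ['triangle', 'plate'] (min_width=14, slack=1)
Line 3: ['number', 'window'] (min_width=13, slack=2)
Line 4: ['give', 'window'] (min_width=11, slack=4)
Line 5: ['wind'] (min_width=4, slack=11)

Answer: |plane microwave|
|triangle  plate|
|number   window|
|give     window|
|wind           |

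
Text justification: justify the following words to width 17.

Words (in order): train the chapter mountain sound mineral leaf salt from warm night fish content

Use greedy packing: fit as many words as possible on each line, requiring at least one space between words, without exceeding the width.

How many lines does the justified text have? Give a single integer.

Line 1: ['train', 'the', 'chapter'] (min_width=17, slack=0)
Line 2: ['mountain', 'sound'] (min_width=14, slack=3)
Line 3: ['mineral', 'leaf', 'salt'] (min_width=17, slack=0)
Line 4: ['from', 'warm', 'night'] (min_width=15, slack=2)
Line 5: ['fish', 'content'] (min_width=12, slack=5)
Total lines: 5

Answer: 5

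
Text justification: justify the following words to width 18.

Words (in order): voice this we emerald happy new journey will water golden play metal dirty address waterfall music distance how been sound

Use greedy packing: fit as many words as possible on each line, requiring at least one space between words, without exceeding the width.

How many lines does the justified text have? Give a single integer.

Answer: 8

Derivation:
Line 1: ['voice', 'this', 'we'] (min_width=13, slack=5)
Line 2: ['emerald', 'happy', 'new'] (min_width=17, slack=1)
Line 3: ['journey', 'will', 'water'] (min_width=18, slack=0)
Line 4: ['golden', 'play', 'metal'] (min_width=17, slack=1)
Line 5: ['dirty', 'address'] (min_width=13, slack=5)
Line 6: ['waterfall', 'music'] (min_width=15, slack=3)
Line 7: ['distance', 'how', 'been'] (min_width=17, slack=1)
Line 8: ['sound'] (min_width=5, slack=13)
Total lines: 8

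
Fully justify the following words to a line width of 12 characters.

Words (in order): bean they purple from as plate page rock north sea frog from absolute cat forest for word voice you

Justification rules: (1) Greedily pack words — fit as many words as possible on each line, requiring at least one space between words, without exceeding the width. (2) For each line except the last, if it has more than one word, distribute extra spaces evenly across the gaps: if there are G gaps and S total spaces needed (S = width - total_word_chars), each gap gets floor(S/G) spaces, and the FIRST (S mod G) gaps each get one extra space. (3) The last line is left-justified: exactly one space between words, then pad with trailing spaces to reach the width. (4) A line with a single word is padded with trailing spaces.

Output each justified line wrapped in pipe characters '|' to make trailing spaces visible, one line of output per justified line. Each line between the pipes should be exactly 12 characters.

Line 1: ['bean', 'they'] (min_width=9, slack=3)
Line 2: ['purple', 'from'] (min_width=11, slack=1)
Line 3: ['as', 'plate'] (min_width=8, slack=4)
Line 4: ['page', 'rock'] (min_width=9, slack=3)
Line 5: ['north', 'sea'] (min_width=9, slack=3)
Line 6: ['frog', 'from'] (min_width=9, slack=3)
Line 7: ['absolute', 'cat'] (min_width=12, slack=0)
Line 8: ['forest', 'for'] (min_width=10, slack=2)
Line 9: ['word', 'voice'] (min_width=10, slack=2)
Line 10: ['you'] (min_width=3, slack=9)

Answer: |bean    they|
|purple  from|
|as     plate|
|page    rock|
|north    sea|
|frog    from|
|absolute cat|
|forest   for|
|word   voice|
|you         |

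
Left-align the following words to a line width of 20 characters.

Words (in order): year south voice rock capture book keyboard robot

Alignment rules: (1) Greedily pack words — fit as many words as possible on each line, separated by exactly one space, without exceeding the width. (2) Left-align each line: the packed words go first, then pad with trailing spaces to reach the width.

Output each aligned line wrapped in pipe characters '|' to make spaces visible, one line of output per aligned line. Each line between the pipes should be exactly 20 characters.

Answer: |year south voice    |
|rock capture book   |
|keyboard robot      |

Derivation:
Line 1: ['year', 'south', 'voice'] (min_width=16, slack=4)
Line 2: ['rock', 'capture', 'book'] (min_width=17, slack=3)
Line 3: ['keyboard', 'robot'] (min_width=14, slack=6)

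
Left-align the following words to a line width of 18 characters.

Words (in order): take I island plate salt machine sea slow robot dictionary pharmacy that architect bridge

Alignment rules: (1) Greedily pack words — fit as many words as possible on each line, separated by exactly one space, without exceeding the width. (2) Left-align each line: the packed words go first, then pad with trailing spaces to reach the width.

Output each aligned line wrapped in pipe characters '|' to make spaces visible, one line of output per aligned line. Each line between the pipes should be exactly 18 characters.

Answer: |take I island     |
|plate salt machine|
|sea slow robot    |
|dictionary        |
|pharmacy that     |
|architect bridge  |

Derivation:
Line 1: ['take', 'I', 'island'] (min_width=13, slack=5)
Line 2: ['plate', 'salt', 'machine'] (min_width=18, slack=0)
Line 3: ['sea', 'slow', 'robot'] (min_width=14, slack=4)
Line 4: ['dictionary'] (min_width=10, slack=8)
Line 5: ['pharmacy', 'that'] (min_width=13, slack=5)
Line 6: ['architect', 'bridge'] (min_width=16, slack=2)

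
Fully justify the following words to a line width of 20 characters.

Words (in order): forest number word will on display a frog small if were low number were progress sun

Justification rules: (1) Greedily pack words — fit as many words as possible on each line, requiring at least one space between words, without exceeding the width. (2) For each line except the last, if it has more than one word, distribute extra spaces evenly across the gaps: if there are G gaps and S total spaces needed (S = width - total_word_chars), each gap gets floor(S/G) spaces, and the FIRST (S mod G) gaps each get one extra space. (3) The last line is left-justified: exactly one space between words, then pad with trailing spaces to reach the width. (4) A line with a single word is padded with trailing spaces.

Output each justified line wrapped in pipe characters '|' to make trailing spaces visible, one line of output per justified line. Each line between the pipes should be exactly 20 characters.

Line 1: ['forest', 'number', 'word'] (min_width=18, slack=2)
Line 2: ['will', 'on', 'display', 'a'] (min_width=17, slack=3)
Line 3: ['frog', 'small', 'if', 'were'] (min_width=18, slack=2)
Line 4: ['low', 'number', 'were'] (min_width=15, slack=5)
Line 5: ['progress', 'sun'] (min_width=12, slack=8)

Answer: |forest  number  word|
|will  on  display  a|
|frog  small  if were|
|low    number   were|
|progress sun        |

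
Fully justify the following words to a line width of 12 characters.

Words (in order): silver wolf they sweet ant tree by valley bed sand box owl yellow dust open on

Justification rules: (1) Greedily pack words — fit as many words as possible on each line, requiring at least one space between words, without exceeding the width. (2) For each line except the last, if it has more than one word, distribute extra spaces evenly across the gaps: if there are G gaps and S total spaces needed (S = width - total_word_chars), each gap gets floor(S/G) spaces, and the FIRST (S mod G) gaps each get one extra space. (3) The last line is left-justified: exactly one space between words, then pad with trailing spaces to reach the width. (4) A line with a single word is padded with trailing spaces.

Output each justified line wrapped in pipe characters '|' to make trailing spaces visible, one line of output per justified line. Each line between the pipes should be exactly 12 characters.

Line 1: ['silver', 'wolf'] (min_width=11, slack=1)
Line 2: ['they', 'sweet'] (min_width=10, slack=2)
Line 3: ['ant', 'tree', 'by'] (min_width=11, slack=1)
Line 4: ['valley', 'bed'] (min_width=10, slack=2)
Line 5: ['sand', 'box', 'owl'] (min_width=12, slack=0)
Line 6: ['yellow', 'dust'] (min_width=11, slack=1)
Line 7: ['open', 'on'] (min_width=7, slack=5)

Answer: |silver  wolf|
|they   sweet|
|ant  tree by|
|valley   bed|
|sand box owl|
|yellow  dust|
|open on     |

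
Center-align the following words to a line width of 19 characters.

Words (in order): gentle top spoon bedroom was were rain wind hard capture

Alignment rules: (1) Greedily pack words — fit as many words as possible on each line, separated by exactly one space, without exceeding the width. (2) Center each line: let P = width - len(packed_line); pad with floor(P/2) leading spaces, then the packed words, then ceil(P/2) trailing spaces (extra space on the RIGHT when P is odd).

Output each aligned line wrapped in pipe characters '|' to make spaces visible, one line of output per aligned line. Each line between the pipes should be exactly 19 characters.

Line 1: ['gentle', 'top', 'spoon'] (min_width=16, slack=3)
Line 2: ['bedroom', 'was', 'were'] (min_width=16, slack=3)
Line 3: ['rain', 'wind', 'hard'] (min_width=14, slack=5)
Line 4: ['capture'] (min_width=7, slack=12)

Answer: | gentle top spoon  |
| bedroom was were  |
|  rain wind hard   |
|      capture      |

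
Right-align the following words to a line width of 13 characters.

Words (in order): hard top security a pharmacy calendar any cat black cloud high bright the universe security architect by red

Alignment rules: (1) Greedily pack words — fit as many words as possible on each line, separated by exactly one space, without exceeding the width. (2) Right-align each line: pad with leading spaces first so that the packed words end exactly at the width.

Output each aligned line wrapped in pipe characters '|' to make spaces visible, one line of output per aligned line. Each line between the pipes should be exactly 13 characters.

Answer: |     hard top|
|   security a|
|     pharmacy|
| calendar any|
|    cat black|
|   cloud high|
|   bright the|
|     universe|
|     security|
| architect by|
|          red|

Derivation:
Line 1: ['hard', 'top'] (min_width=8, slack=5)
Line 2: ['security', 'a'] (min_width=10, slack=3)
Line 3: ['pharmacy'] (min_width=8, slack=5)
Line 4: ['calendar', 'any'] (min_width=12, slack=1)
Line 5: ['cat', 'black'] (min_width=9, slack=4)
Line 6: ['cloud', 'high'] (min_width=10, slack=3)
Line 7: ['bright', 'the'] (min_width=10, slack=3)
Line 8: ['universe'] (min_width=8, slack=5)
Line 9: ['security'] (min_width=8, slack=5)
Line 10: ['architect', 'by'] (min_width=12, slack=1)
Line 11: ['red'] (min_width=3, slack=10)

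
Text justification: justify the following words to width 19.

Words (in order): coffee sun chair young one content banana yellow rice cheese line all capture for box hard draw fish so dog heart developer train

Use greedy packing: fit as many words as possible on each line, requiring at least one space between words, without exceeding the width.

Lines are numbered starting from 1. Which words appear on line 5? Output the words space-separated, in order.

Answer: capture for box

Derivation:
Line 1: ['coffee', 'sun', 'chair'] (min_width=16, slack=3)
Line 2: ['young', 'one', 'content'] (min_width=17, slack=2)
Line 3: ['banana', 'yellow', 'rice'] (min_width=18, slack=1)
Line 4: ['cheese', 'line', 'all'] (min_width=15, slack=4)
Line 5: ['capture', 'for', 'box'] (min_width=15, slack=4)
Line 6: ['hard', 'draw', 'fish', 'so'] (min_width=17, slack=2)
Line 7: ['dog', 'heart', 'developer'] (min_width=19, slack=0)
Line 8: ['train'] (min_width=5, slack=14)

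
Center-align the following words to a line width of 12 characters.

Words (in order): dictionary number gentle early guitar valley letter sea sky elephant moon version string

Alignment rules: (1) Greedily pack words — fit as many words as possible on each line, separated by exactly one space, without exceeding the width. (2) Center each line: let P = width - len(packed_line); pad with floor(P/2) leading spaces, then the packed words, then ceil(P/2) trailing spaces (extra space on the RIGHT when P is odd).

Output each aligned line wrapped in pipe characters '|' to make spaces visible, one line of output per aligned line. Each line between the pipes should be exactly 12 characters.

Line 1: ['dictionary'] (min_width=10, slack=2)
Line 2: ['number'] (min_width=6, slack=6)
Line 3: ['gentle', 'early'] (min_width=12, slack=0)
Line 4: ['guitar'] (min_width=6, slack=6)
Line 5: ['valley'] (min_width=6, slack=6)
Line 6: ['letter', 'sea'] (min_width=10, slack=2)
Line 7: ['sky', 'elephant'] (min_width=12, slack=0)
Line 8: ['moon', 'version'] (min_width=12, slack=0)
Line 9: ['string'] (min_width=6, slack=6)

Answer: | dictionary |
|   number   |
|gentle early|
|   guitar   |
|   valley   |
| letter sea |
|sky elephant|
|moon version|
|   string   |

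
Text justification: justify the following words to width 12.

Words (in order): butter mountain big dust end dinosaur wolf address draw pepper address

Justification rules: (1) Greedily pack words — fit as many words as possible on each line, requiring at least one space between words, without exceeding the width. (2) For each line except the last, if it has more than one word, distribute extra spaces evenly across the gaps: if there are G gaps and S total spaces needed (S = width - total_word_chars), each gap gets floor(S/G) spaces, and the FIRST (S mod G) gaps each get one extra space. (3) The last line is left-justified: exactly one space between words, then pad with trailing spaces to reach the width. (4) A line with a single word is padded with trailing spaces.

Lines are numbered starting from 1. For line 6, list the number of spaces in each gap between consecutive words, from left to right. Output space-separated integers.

Line 1: ['butter'] (min_width=6, slack=6)
Line 2: ['mountain', 'big'] (min_width=12, slack=0)
Line 3: ['dust', 'end'] (min_width=8, slack=4)
Line 4: ['dinosaur'] (min_width=8, slack=4)
Line 5: ['wolf', 'address'] (min_width=12, slack=0)
Line 6: ['draw', 'pepper'] (min_width=11, slack=1)
Line 7: ['address'] (min_width=7, slack=5)

Answer: 2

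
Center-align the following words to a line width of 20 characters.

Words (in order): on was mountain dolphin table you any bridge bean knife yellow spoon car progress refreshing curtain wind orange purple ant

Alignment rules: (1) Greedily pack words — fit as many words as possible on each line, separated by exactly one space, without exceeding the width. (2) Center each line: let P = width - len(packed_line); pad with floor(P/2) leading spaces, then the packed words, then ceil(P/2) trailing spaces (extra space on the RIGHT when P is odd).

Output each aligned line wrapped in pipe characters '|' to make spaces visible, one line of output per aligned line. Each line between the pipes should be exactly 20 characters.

Answer: |  on was mountain   |
| dolphin table you  |
|  any bridge bean   |
| knife yellow spoon |
|    car progress    |
| refreshing curtain |
| wind orange purple |
|        ant         |

Derivation:
Line 1: ['on', 'was', 'mountain'] (min_width=15, slack=5)
Line 2: ['dolphin', 'table', 'you'] (min_width=17, slack=3)
Line 3: ['any', 'bridge', 'bean'] (min_width=15, slack=5)
Line 4: ['knife', 'yellow', 'spoon'] (min_width=18, slack=2)
Line 5: ['car', 'progress'] (min_width=12, slack=8)
Line 6: ['refreshing', 'curtain'] (min_width=18, slack=2)
Line 7: ['wind', 'orange', 'purple'] (min_width=18, slack=2)
Line 8: ['ant'] (min_width=3, slack=17)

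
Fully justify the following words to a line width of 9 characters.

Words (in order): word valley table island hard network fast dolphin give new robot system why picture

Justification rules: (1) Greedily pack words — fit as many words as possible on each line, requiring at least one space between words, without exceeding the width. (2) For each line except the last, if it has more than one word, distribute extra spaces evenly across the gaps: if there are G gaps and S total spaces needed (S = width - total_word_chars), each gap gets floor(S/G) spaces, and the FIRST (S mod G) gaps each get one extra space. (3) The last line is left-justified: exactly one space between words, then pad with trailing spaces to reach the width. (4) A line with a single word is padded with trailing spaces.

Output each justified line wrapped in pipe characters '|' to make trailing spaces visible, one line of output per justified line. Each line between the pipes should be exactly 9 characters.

Answer: |word     |
|valley   |
|table    |
|island   |
|hard     |
|network  |
|fast     |
|dolphin  |
|give  new|
|robot    |
|system   |
|why      |
|picture  |

Derivation:
Line 1: ['word'] (min_width=4, slack=5)
Line 2: ['valley'] (min_width=6, slack=3)
Line 3: ['table'] (min_width=5, slack=4)
Line 4: ['island'] (min_width=6, slack=3)
Line 5: ['hard'] (min_width=4, slack=5)
Line 6: ['network'] (min_width=7, slack=2)
Line 7: ['fast'] (min_width=4, slack=5)
Line 8: ['dolphin'] (min_width=7, slack=2)
Line 9: ['give', 'new'] (min_width=8, slack=1)
Line 10: ['robot'] (min_width=5, slack=4)
Line 11: ['system'] (min_width=6, slack=3)
Line 12: ['why'] (min_width=3, slack=6)
Line 13: ['picture'] (min_width=7, slack=2)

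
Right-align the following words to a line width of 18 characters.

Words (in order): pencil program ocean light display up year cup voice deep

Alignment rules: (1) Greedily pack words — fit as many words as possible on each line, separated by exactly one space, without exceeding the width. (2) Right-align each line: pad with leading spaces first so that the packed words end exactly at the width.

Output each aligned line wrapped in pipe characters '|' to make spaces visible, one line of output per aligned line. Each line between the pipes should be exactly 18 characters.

Line 1: ['pencil', 'program'] (min_width=14, slack=4)
Line 2: ['ocean', 'light'] (min_width=11, slack=7)
Line 3: ['display', 'up', 'year'] (min_width=15, slack=3)
Line 4: ['cup', 'voice', 'deep'] (min_width=14, slack=4)

Answer: |    pencil program|
|       ocean light|
|   display up year|
|    cup voice deep|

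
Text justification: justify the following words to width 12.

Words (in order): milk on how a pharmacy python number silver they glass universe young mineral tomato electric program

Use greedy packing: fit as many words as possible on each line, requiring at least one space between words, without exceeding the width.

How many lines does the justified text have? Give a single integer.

Line 1: ['milk', 'on', 'how'] (min_width=11, slack=1)
Line 2: ['a', 'pharmacy'] (min_width=10, slack=2)
Line 3: ['python'] (min_width=6, slack=6)
Line 4: ['number'] (min_width=6, slack=6)
Line 5: ['silver', 'they'] (min_width=11, slack=1)
Line 6: ['glass'] (min_width=5, slack=7)
Line 7: ['universe'] (min_width=8, slack=4)
Line 8: ['young'] (min_width=5, slack=7)
Line 9: ['mineral'] (min_width=7, slack=5)
Line 10: ['tomato'] (min_width=6, slack=6)
Line 11: ['electric'] (min_width=8, slack=4)
Line 12: ['program'] (min_width=7, slack=5)
Total lines: 12

Answer: 12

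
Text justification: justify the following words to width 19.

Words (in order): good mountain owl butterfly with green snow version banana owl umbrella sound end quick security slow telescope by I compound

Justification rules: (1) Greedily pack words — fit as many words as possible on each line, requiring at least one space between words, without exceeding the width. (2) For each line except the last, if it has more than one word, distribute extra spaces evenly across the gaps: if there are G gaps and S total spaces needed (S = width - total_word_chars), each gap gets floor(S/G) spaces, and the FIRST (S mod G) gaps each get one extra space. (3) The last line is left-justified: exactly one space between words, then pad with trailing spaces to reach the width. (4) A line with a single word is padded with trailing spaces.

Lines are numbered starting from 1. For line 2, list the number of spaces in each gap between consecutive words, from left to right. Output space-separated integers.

Answer: 6

Derivation:
Line 1: ['good', 'mountain', 'owl'] (min_width=17, slack=2)
Line 2: ['butterfly', 'with'] (min_width=14, slack=5)
Line 3: ['green', 'snow', 'version'] (min_width=18, slack=1)
Line 4: ['banana', 'owl', 'umbrella'] (min_width=19, slack=0)
Line 5: ['sound', 'end', 'quick'] (min_width=15, slack=4)
Line 6: ['security', 'slow'] (min_width=13, slack=6)
Line 7: ['telescope', 'by', 'I'] (min_width=14, slack=5)
Line 8: ['compound'] (min_width=8, slack=11)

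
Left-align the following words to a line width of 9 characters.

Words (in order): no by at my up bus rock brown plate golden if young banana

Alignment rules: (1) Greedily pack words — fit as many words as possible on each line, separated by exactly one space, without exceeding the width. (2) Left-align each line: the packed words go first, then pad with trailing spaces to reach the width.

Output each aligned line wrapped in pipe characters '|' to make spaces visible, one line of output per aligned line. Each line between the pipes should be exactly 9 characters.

Answer: |no by at |
|my up bus|
|rock     |
|brown    |
|plate    |
|golden if|
|young    |
|banana   |

Derivation:
Line 1: ['no', 'by', 'at'] (min_width=8, slack=1)
Line 2: ['my', 'up', 'bus'] (min_width=9, slack=0)
Line 3: ['rock'] (min_width=4, slack=5)
Line 4: ['brown'] (min_width=5, slack=4)
Line 5: ['plate'] (min_width=5, slack=4)
Line 6: ['golden', 'if'] (min_width=9, slack=0)
Line 7: ['young'] (min_width=5, slack=4)
Line 8: ['banana'] (min_width=6, slack=3)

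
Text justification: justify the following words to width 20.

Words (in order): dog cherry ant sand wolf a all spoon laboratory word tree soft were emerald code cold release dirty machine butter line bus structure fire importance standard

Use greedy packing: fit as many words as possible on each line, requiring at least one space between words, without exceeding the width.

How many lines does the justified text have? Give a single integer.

Answer: 9

Derivation:
Line 1: ['dog', 'cherry', 'ant', 'sand'] (min_width=19, slack=1)
Line 2: ['wolf', 'a', 'all', 'spoon'] (min_width=16, slack=4)
Line 3: ['laboratory', 'word', 'tree'] (min_width=20, slack=0)
Line 4: ['soft', 'were', 'emerald'] (min_width=17, slack=3)
Line 5: ['code', 'cold', 'release'] (min_width=17, slack=3)
Line 6: ['dirty', 'machine', 'butter'] (min_width=20, slack=0)
Line 7: ['line', 'bus', 'structure'] (min_width=18, slack=2)
Line 8: ['fire', 'importance'] (min_width=15, slack=5)
Line 9: ['standard'] (min_width=8, slack=12)
Total lines: 9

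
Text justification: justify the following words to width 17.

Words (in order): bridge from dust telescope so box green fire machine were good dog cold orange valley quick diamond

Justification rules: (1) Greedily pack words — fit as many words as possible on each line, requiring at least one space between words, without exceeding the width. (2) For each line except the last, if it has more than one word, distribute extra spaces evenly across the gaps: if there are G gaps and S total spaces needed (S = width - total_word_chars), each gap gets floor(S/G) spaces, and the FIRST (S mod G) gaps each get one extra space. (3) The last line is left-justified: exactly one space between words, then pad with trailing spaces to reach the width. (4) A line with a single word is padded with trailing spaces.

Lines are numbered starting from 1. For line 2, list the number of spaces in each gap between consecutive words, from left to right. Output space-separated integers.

Line 1: ['bridge', 'from', 'dust'] (min_width=16, slack=1)
Line 2: ['telescope', 'so', 'box'] (min_width=16, slack=1)
Line 3: ['green', 'fire'] (min_width=10, slack=7)
Line 4: ['machine', 'were', 'good'] (min_width=17, slack=0)
Line 5: ['dog', 'cold', 'orange'] (min_width=15, slack=2)
Line 6: ['valley', 'quick'] (min_width=12, slack=5)
Line 7: ['diamond'] (min_width=7, slack=10)

Answer: 2 1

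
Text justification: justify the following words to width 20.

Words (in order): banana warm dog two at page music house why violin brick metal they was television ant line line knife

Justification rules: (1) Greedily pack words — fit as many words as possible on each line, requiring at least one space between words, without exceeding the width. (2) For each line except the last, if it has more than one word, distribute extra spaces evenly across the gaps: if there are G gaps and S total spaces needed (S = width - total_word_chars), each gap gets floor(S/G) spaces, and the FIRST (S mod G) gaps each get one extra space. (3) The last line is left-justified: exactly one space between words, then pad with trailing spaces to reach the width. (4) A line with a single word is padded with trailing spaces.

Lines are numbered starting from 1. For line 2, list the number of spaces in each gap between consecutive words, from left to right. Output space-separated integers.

Line 1: ['banana', 'warm', 'dog', 'two'] (min_width=19, slack=1)
Line 2: ['at', 'page', 'music', 'house'] (min_width=19, slack=1)
Line 3: ['why', 'violin', 'brick'] (min_width=16, slack=4)
Line 4: ['metal', 'they', 'was'] (min_width=14, slack=6)
Line 5: ['television', 'ant', 'line'] (min_width=19, slack=1)
Line 6: ['line', 'knife'] (min_width=10, slack=10)

Answer: 2 1 1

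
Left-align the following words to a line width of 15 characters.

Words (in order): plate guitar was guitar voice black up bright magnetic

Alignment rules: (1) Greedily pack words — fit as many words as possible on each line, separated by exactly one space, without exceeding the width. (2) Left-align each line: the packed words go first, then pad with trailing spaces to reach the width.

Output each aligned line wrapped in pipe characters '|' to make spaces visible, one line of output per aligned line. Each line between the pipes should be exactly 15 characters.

Answer: |plate guitar   |
|was guitar     |
|voice black up |
|bright magnetic|

Derivation:
Line 1: ['plate', 'guitar'] (min_width=12, slack=3)
Line 2: ['was', 'guitar'] (min_width=10, slack=5)
Line 3: ['voice', 'black', 'up'] (min_width=14, slack=1)
Line 4: ['bright', 'magnetic'] (min_width=15, slack=0)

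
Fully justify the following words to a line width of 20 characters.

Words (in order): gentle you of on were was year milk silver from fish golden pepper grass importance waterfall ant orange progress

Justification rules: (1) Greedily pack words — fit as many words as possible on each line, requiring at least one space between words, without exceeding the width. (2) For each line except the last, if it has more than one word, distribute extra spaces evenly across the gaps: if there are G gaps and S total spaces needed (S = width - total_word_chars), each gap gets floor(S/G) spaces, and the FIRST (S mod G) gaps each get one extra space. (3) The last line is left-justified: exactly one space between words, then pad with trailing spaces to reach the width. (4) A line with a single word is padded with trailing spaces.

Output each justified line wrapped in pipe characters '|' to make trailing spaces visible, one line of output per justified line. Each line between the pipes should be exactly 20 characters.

Line 1: ['gentle', 'you', 'of', 'on'] (min_width=16, slack=4)
Line 2: ['were', 'was', 'year', 'milk'] (min_width=18, slack=2)
Line 3: ['silver', 'from', 'fish'] (min_width=16, slack=4)
Line 4: ['golden', 'pepper', 'grass'] (min_width=19, slack=1)
Line 5: ['importance', 'waterfall'] (min_width=20, slack=0)
Line 6: ['ant', 'orange', 'progress'] (min_width=19, slack=1)

Answer: |gentle   you  of  on|
|were  was  year milk|
|silver   from   fish|
|golden  pepper grass|
|importance waterfall|
|ant orange progress |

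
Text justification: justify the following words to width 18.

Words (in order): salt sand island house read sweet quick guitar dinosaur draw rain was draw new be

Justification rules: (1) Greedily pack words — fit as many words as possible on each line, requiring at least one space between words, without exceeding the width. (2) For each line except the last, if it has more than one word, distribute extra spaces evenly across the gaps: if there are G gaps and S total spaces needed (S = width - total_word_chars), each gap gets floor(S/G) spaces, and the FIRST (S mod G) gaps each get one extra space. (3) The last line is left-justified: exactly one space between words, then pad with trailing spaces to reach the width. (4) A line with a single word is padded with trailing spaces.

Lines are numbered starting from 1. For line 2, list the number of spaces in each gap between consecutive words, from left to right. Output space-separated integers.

Answer: 2 2

Derivation:
Line 1: ['salt', 'sand', 'island'] (min_width=16, slack=2)
Line 2: ['house', 'read', 'sweet'] (min_width=16, slack=2)
Line 3: ['quick', 'guitar'] (min_width=12, slack=6)
Line 4: ['dinosaur', 'draw', 'rain'] (min_width=18, slack=0)
Line 5: ['was', 'draw', 'new', 'be'] (min_width=15, slack=3)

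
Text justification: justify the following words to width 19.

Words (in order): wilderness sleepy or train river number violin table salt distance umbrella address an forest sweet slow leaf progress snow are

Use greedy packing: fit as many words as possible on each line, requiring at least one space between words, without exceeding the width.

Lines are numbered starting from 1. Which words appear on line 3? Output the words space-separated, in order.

Line 1: ['wilderness', 'sleepy'] (min_width=17, slack=2)
Line 2: ['or', 'train', 'river'] (min_width=14, slack=5)
Line 3: ['number', 'violin', 'table'] (min_width=19, slack=0)
Line 4: ['salt', 'distance'] (min_width=13, slack=6)
Line 5: ['umbrella', 'address', 'an'] (min_width=19, slack=0)
Line 6: ['forest', 'sweet', 'slow'] (min_width=17, slack=2)
Line 7: ['leaf', 'progress', 'snow'] (min_width=18, slack=1)
Line 8: ['are'] (min_width=3, slack=16)

Answer: number violin table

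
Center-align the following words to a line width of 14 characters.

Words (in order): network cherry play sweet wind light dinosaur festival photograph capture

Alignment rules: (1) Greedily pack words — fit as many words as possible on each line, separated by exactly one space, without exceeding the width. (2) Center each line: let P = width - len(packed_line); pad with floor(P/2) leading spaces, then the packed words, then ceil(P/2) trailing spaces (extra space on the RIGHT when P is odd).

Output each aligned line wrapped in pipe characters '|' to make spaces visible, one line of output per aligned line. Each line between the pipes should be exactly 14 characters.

Line 1: ['network', 'cherry'] (min_width=14, slack=0)
Line 2: ['play', 'sweet'] (min_width=10, slack=4)
Line 3: ['wind', 'light'] (min_width=10, slack=4)
Line 4: ['dinosaur'] (min_width=8, slack=6)
Line 5: ['festival'] (min_width=8, slack=6)
Line 6: ['photograph'] (min_width=10, slack=4)
Line 7: ['capture'] (min_width=7, slack=7)

Answer: |network cherry|
|  play sweet  |
|  wind light  |
|   dinosaur   |
|   festival   |
|  photograph  |
|   capture    |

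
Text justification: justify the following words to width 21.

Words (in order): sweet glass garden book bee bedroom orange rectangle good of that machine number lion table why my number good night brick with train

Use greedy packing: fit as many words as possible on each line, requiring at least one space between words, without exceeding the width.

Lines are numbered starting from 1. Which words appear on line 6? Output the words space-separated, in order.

Line 1: ['sweet', 'glass', 'garden'] (min_width=18, slack=3)
Line 2: ['book', 'bee', 'bedroom'] (min_width=16, slack=5)
Line 3: ['orange', 'rectangle', 'good'] (min_width=21, slack=0)
Line 4: ['of', 'that', 'machine'] (min_width=15, slack=6)
Line 5: ['number', 'lion', 'table', 'why'] (min_width=21, slack=0)
Line 6: ['my', 'number', 'good', 'night'] (min_width=20, slack=1)
Line 7: ['brick', 'with', 'train'] (min_width=16, slack=5)

Answer: my number good night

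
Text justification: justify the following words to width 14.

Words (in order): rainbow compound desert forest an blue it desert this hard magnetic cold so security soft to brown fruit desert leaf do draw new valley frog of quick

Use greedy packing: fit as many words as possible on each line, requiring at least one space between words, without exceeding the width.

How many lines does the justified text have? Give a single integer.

Answer: 13

Derivation:
Line 1: ['rainbow'] (min_width=7, slack=7)
Line 2: ['compound'] (min_width=8, slack=6)
Line 3: ['desert', 'forest'] (min_width=13, slack=1)
Line 4: ['an', 'blue', 'it'] (min_width=10, slack=4)
Line 5: ['desert', 'this'] (min_width=11, slack=3)
Line 6: ['hard', 'magnetic'] (min_width=13, slack=1)
Line 7: ['cold', 'so'] (min_width=7, slack=7)
Line 8: ['security', 'soft'] (min_width=13, slack=1)
Line 9: ['to', 'brown', 'fruit'] (min_width=14, slack=0)
Line 10: ['desert', 'leaf', 'do'] (min_width=14, slack=0)
Line 11: ['draw', 'new'] (min_width=8, slack=6)
Line 12: ['valley', 'frog', 'of'] (min_width=14, slack=0)
Line 13: ['quick'] (min_width=5, slack=9)
Total lines: 13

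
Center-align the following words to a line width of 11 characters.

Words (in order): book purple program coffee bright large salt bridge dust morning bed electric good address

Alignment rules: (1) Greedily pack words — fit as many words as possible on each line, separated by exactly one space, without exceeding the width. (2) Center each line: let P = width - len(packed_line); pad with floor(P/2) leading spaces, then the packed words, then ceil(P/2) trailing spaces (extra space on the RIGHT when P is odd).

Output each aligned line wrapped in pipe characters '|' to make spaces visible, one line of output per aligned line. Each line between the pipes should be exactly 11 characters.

Answer: |book purple|
|  program  |
|  coffee   |
|  bright   |
|large salt |
|bridge dust|
|morning bed|
| electric  |
|   good    |
|  address  |

Derivation:
Line 1: ['book', 'purple'] (min_width=11, slack=0)
Line 2: ['program'] (min_width=7, slack=4)
Line 3: ['coffee'] (min_width=6, slack=5)
Line 4: ['bright'] (min_width=6, slack=5)
Line 5: ['large', 'salt'] (min_width=10, slack=1)
Line 6: ['bridge', 'dust'] (min_width=11, slack=0)
Line 7: ['morning', 'bed'] (min_width=11, slack=0)
Line 8: ['electric'] (min_width=8, slack=3)
Line 9: ['good'] (min_width=4, slack=7)
Line 10: ['address'] (min_width=7, slack=4)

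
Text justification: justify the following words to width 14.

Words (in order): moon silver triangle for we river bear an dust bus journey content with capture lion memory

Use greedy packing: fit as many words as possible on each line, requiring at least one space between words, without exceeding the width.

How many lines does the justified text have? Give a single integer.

Line 1: ['moon', 'silver'] (min_width=11, slack=3)
Line 2: ['triangle', 'for'] (min_width=12, slack=2)
Line 3: ['we', 'river', 'bear'] (min_width=13, slack=1)
Line 4: ['an', 'dust', 'bus'] (min_width=11, slack=3)
Line 5: ['journey'] (min_width=7, slack=7)
Line 6: ['content', 'with'] (min_width=12, slack=2)
Line 7: ['capture', 'lion'] (min_width=12, slack=2)
Line 8: ['memory'] (min_width=6, slack=8)
Total lines: 8

Answer: 8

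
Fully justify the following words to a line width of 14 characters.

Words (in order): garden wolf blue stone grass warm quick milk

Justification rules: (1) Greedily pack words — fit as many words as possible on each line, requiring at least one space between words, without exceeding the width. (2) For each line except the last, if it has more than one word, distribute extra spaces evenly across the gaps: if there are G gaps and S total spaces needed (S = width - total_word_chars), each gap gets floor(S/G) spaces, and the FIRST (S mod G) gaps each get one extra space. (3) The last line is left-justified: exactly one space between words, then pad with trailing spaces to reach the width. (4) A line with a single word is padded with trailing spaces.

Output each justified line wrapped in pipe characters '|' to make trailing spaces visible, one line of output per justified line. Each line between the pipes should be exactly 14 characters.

Answer: |garden    wolf|
|blue     stone|
|grass     warm|
|quick milk    |

Derivation:
Line 1: ['garden', 'wolf'] (min_width=11, slack=3)
Line 2: ['blue', 'stone'] (min_width=10, slack=4)
Line 3: ['grass', 'warm'] (min_width=10, slack=4)
Line 4: ['quick', 'milk'] (min_width=10, slack=4)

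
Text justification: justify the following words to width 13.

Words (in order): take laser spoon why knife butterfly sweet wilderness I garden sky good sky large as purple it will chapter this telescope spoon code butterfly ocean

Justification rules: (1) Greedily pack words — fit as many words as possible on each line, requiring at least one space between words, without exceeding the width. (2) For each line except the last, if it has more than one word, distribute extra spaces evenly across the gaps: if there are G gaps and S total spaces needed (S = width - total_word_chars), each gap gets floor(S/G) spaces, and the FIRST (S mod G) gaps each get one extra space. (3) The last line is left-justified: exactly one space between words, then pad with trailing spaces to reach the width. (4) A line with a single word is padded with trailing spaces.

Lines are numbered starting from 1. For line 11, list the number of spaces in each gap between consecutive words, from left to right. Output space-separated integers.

Answer: 2

Derivation:
Line 1: ['take', 'laser'] (min_width=10, slack=3)
Line 2: ['spoon', 'why'] (min_width=9, slack=4)
Line 3: ['knife'] (min_width=5, slack=8)
Line 4: ['butterfly'] (min_width=9, slack=4)
Line 5: ['sweet'] (min_width=5, slack=8)
Line 6: ['wilderness', 'I'] (min_width=12, slack=1)
Line 7: ['garden', 'sky'] (min_width=10, slack=3)
Line 8: ['good', 'sky'] (min_width=8, slack=5)
Line 9: ['large', 'as'] (min_width=8, slack=5)
Line 10: ['purple', 'it'] (min_width=9, slack=4)
Line 11: ['will', 'chapter'] (min_width=12, slack=1)
Line 12: ['this'] (min_width=4, slack=9)
Line 13: ['telescope'] (min_width=9, slack=4)
Line 14: ['spoon', 'code'] (min_width=10, slack=3)
Line 15: ['butterfly'] (min_width=9, slack=4)
Line 16: ['ocean'] (min_width=5, slack=8)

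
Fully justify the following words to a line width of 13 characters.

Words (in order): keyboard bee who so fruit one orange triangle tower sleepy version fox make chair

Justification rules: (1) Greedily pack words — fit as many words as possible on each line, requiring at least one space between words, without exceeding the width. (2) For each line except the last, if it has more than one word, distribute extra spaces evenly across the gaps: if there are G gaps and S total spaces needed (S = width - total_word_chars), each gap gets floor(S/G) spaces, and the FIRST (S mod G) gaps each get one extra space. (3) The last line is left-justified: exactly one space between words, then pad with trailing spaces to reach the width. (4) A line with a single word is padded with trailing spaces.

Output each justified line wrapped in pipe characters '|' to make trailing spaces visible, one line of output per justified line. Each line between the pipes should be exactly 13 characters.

Answer: |keyboard  bee|
|who  so fruit|
|one    orange|
|triangle     |
|tower  sleepy|
|version   fox|
|make chair   |

Derivation:
Line 1: ['keyboard', 'bee'] (min_width=12, slack=1)
Line 2: ['who', 'so', 'fruit'] (min_width=12, slack=1)
Line 3: ['one', 'orange'] (min_width=10, slack=3)
Line 4: ['triangle'] (min_width=8, slack=5)
Line 5: ['tower', 'sleepy'] (min_width=12, slack=1)
Line 6: ['version', 'fox'] (min_width=11, slack=2)
Line 7: ['make', 'chair'] (min_width=10, slack=3)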